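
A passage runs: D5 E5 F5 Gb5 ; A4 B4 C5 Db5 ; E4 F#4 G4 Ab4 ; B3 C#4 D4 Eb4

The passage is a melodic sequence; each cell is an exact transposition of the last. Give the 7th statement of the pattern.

Taking 4-note groups, the heads are D5, A4, E4, B3: the pattern moves down a 4th.
Continuing the starts: F#3 → C#3 → G#2.
So cell 7 is G#2 A#2 B2 C3.

G#2 A#2 B2 C3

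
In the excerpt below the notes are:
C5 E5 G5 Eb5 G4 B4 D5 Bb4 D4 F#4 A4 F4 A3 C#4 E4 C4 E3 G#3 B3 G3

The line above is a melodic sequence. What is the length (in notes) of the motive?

20 notes total. Splitting into 5 groups of 4:
C5 E5 G5 Eb5 | G4 B4 D5 Bb4 | D4 F#4 A4 F4 | A3 C#4 E4 C4 | E3 G#3 B3 G3
That's a consistent down a 4th shift per cell, and no other grouping gives one.

4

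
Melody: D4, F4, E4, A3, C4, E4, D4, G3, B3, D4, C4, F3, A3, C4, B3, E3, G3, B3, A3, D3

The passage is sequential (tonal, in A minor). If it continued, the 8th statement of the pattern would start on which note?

The 4-note cells begin on D4, C4, B3, A3, G3 — each down a 2nd from the last.
Extending the heads down a 2nd: F3 → E3 → D3.

D3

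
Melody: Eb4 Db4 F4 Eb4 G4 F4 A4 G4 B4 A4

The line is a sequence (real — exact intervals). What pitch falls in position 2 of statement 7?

Grouping in 2s, the 2nd note of each cell is Db4, Eb4, F4, G4, A4.
Extending up a 2nd: B4 → C#5.

C#5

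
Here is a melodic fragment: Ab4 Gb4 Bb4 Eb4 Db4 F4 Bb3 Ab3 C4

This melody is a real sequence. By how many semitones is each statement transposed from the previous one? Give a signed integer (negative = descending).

The 3-note cells begin on Ab4, Eb4, Bb3 — each down a 4th from the last.
Counting half-steps from Ab4 to Eb4: -5.

-5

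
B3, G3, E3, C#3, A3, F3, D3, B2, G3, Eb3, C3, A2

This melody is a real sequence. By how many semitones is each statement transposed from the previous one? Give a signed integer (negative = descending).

-2

With a 4-note motive the entries are B3, A3, G3, each down a 2nd from the previous.
B3→A3 is 57 − 59 = -2 semitones.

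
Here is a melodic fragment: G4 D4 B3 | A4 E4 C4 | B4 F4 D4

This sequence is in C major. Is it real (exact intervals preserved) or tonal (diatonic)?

tonal

Every note is diatonic to C major.
Cell 1 has -3 semitones from note 2 to 3, but cell 2 has -4 — the interval quality changes while the contour stays the same, which is the hallmark of a tonal sequence.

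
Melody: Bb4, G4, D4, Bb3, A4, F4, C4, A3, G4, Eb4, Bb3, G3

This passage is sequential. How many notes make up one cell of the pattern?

There are 12 notes; a 4-note unit gives 3 cells:
Bb4 G4 D4 Bb3 | A4 F4 C4 A3 | G4 Eb4 Bb3 G3
That's a consistent down a 2nd shift per cell, and no other grouping gives one.

4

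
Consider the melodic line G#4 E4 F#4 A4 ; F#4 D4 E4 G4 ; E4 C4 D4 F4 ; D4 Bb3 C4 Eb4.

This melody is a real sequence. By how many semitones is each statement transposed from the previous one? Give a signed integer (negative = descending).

Taking 4-note groups, the heads are G#4, F#4, E4, D4: the pattern moves down a 2nd.
G#4 to F#4 spans -2 semitones.

-2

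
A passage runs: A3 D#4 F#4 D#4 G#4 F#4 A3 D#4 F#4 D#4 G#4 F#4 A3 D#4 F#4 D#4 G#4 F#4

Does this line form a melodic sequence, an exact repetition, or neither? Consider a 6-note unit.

repetition

Each 6-note cell is identical (A3 D#4 F#4 D#4 G#4 F#4), restated at the same pitch.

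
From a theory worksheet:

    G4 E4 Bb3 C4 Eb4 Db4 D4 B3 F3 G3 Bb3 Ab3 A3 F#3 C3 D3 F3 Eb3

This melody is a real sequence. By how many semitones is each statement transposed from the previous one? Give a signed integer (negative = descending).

Unit = 6 notes; the statements start on G4, D4, A3, moving down a 4th each time.
G4 to D4 spans -5 semitones.

-5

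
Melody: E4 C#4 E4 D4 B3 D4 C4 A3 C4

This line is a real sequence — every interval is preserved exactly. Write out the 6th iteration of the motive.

Gb3 Eb3 Gb3

The 3-note cells begin on E4, D4, C4 — each down a 2nd from the last.
Carrying on: Bb3 → Ab3 → Gb3.
Statement 6 starts on Gb3 and keeps the same exact contour: Gb3 Eb3 Gb3.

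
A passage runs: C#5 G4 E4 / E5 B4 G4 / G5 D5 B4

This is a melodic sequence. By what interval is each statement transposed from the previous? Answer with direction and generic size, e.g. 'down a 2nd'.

Unit = 3 notes; the statements start on C#5, E5, G5, moving up a 3rd each time.
From C#5 to E5: up a 3rd.

up a 3rd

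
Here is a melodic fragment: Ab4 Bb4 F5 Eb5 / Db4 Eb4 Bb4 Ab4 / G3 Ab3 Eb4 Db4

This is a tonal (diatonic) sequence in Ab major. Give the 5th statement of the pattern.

F2 G2 Db3 C3

With a 4-note motive the entries are Ab4, Db4, G3, each down a 5th from the previous.
Carrying on: C3 → F2.
Statement 5 starts on F2 and keeps the same diatonic contour: F2 G2 Db3 C3.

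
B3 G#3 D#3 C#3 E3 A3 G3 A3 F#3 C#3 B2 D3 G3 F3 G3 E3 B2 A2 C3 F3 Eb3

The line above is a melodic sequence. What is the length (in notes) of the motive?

7

There are 21 notes; a 7-note unit gives 3 cells:
B3 G#3 D#3 C#3 E3 A3 G3 | A3 F#3 C#3 B2 D3 G3 F3 | G3 E3 B2 A2 C3 F3 Eb3
Every group is a transposition down a 2nd of the one before; no shorter unit works.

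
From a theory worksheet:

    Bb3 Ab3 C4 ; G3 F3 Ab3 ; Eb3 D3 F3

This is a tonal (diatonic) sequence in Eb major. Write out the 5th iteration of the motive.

Ab2 G2 Bb2

Taking 3-note groups, the heads are Bb3, G3, Eb3: the pattern moves down a 3rd.
Continuing the starts: C3 → Ab2.
Statement 5 starts on Ab2 and keeps the same diatonic contour: Ab2 G2 Bb2.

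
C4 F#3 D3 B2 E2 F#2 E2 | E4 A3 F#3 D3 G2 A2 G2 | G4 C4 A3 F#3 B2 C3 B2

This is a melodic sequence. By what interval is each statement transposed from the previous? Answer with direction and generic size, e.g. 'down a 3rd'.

up a 3rd

The 7-note cells begin on C4, E4, G4 — each up a 3rd from the last.
From C4 to E4: up a 3rd.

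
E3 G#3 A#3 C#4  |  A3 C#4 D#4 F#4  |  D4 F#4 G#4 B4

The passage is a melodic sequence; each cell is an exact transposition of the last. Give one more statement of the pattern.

G4 B4 C#5 E5

Taking 4-note groups, the heads are E3, A3, D4: the pattern moves up a 4th.
From G4 the exact shape gives G4 B4 C#5 E5.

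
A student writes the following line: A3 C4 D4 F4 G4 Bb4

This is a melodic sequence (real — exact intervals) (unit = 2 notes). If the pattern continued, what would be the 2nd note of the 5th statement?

Ab5

The unit is 2 notes. Position-2 pitches of the 3 shown cells: C4, F4, Bb4.
Each moves up a 4th. Continuing: Eb5 → Ab5.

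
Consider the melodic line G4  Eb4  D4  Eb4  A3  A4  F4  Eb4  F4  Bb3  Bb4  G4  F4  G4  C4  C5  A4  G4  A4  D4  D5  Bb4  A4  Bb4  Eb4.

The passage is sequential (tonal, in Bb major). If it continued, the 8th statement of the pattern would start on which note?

With a 5-note motive the entries are G4, A4, Bb4, C5, D5, each up a 2nd from the previous.
Extending the heads up a 2nd: Eb5 → F5 → G5.

G5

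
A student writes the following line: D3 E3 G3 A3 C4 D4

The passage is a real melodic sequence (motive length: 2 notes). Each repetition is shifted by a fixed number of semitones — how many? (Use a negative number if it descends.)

5

With a 2-note motive the entries are D3, G3, C4, each up a 4th from the previous.
D3→G3 is 55 − 50 = 5 semitones.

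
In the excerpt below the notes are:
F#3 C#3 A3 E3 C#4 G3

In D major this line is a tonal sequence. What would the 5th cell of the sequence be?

Taking 2-note groups, the heads are F#3, A3, C#4: the pattern moves up a 3rd.
Continuing the starts: E4 → G4.
Statement 5 starts on G4 and keeps the same diatonic contour: G4 D4.

G4 D4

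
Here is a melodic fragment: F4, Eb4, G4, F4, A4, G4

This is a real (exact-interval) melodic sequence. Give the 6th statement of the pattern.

The 2-note cells begin on F4, G4, A4 — each up a 2nd from the last.
Continuing the starts: B4 → C#5 → D#5.
Statement 6 starts on D#5 and keeps the same exact contour: D#5 C#5.

D#5 C#5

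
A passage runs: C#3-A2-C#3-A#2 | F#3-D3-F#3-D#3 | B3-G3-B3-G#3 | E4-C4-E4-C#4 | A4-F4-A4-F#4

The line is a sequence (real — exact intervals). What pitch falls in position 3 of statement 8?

C6

The unit is 4 notes. Position-3 pitches of the 5 shown cells: C#3, F#3, B3, E4, A4.
Extending up a 4th: D5 → G5 → C6.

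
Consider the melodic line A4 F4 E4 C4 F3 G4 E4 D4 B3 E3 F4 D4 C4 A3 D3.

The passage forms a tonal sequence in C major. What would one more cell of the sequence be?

E4 C4 B3 G3 C3

With a 5-note motive the entries are A4, G4, F4, each down a 2nd from the previous.
From E4 the diatonic shape gives E4 C4 B3 G3 C3.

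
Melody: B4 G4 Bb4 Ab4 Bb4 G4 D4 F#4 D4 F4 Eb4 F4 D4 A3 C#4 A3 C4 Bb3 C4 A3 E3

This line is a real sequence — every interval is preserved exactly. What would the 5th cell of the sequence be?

Taking 7-note groups, the heads are B4, F#4, C#4: the pattern moves down a 4th.
Extending down a 4th: G#3 → D#3.
So cell 5 is D#3 B2 D3 C3 D3 B2 F#2.

D#3 B2 D3 C3 D3 B2 F#2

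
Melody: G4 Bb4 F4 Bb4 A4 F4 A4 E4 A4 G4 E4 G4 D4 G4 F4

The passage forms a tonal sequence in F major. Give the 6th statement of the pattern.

Bb3 D4 A3 D4 C4

Unit = 5 notes; the statements start on G4, F4, E4, moving down a 2nd each time.
Extending down a 2nd: D4 → C4 → Bb3.
So cell 6 is Bb3 D4 A3 D4 C4.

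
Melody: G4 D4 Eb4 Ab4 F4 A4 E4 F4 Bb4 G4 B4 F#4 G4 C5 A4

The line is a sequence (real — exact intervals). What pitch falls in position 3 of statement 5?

The unit is 5 notes. Position-3 pitches of the 3 shown cells: Eb4, F4, G4.
Extending up a 2nd: A4 → B4.

B4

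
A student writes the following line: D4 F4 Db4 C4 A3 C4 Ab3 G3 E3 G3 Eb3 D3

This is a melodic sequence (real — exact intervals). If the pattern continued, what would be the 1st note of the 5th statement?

F#2

With 4-note cells, note 1 of each statement runs D4, A3, E3.
Each moves down a 4th. Continuing: B2 → F#2.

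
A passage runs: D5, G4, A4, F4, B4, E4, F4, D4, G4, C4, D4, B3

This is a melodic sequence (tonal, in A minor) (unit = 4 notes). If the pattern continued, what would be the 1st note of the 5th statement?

C4

Grouping in 4s, the 1st note of each cell is D5, B4, G4.
Each moves down a 3rd. Continuing: E4 → C4.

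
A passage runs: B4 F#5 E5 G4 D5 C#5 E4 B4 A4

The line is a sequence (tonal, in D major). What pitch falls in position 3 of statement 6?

B3

Grouping in 3s, the 3rd note of each cell is E5, C#5, A4.
Each moves down a 3rd. Continuing: F#4 → D4 → B3.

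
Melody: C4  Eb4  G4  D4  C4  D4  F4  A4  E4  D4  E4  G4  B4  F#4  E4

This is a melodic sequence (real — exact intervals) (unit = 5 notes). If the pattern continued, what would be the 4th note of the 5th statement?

The unit is 5 notes. Position-4 pitches of the 3 shown cells: D4, E4, F#4.
Extending up a 2nd: G#4 → A#4.

A#4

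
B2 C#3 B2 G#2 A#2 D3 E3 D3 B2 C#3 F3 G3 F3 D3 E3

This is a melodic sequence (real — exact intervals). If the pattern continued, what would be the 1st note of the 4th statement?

Ab3

The unit is 5 notes. Position-1 pitches of the 3 shown cells: B2, D3, F3.
One more up a 3rd gives Ab3.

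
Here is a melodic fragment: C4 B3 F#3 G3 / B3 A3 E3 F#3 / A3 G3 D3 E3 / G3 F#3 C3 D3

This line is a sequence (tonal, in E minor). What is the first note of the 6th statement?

Taking 4-note groups, the heads are C4, B3, A3, G3: the pattern moves down a 2nd.
Continuing: F#3 → E3. Statement 6 starts on E3.

E3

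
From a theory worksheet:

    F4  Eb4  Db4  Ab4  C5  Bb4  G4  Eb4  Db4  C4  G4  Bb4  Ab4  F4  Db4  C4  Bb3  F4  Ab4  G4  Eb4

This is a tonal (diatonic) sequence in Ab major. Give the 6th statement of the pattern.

Ab3 G3 F3 C4 Eb4 Db4 Bb3

The 7-note cells begin on F4, Eb4, Db4 — each down a 2nd from the last.
Carrying on: C4 → Bb3 → Ab3.
Statement 6 starts on Ab3 and keeps the same diatonic contour: Ab3 G3 F3 C4 Eb4 Db4 Bb3.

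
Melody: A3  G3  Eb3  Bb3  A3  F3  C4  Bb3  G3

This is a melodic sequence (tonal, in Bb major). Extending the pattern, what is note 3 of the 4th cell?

Grouping in 3s, the 3rd note of each cell is Eb3, F3, G3.
One more up a 2nd gives A3.

A3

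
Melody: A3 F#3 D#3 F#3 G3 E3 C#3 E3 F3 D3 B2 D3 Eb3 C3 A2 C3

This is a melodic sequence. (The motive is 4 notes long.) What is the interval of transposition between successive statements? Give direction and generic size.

down a 2nd

The 4-note cells begin on A3, G3, F3, Eb3 — each down a 2nd from the last.
From A3 to G3: down a 2nd.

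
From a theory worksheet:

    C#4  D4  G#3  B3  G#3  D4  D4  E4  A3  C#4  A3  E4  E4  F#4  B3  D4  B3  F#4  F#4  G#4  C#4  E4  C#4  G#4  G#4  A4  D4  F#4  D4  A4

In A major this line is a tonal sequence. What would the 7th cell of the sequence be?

With a 6-note motive the entries are C#4, D4, E4, F#4, G#4, each up a 2nd from the previous.
Continuing the starts: A4 → B4.
From B4 the diatonic shape gives B4 C#5 F#4 A4 F#4 C#5.

B4 C#5 F#4 A4 F#4 C#5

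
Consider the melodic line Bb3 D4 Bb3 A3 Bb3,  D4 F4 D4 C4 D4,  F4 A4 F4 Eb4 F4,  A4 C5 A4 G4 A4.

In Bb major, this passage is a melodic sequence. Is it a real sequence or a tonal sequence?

tonal

Every note is diatonic to Bb major.
Cell 1 has +4 semitones from note 1 to 2, but cell 2 has +3 — the interval quality changes while the contour stays the same, which is the hallmark of a tonal sequence.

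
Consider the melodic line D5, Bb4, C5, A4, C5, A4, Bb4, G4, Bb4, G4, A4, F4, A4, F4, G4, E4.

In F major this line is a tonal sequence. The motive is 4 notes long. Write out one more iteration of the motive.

With a 4-note motive the entries are D5, C5, Bb4, A4, each down a 2nd from the previous.
From G4 the diatonic shape gives G4 E4 F4 D4.

G4 E4 F4 D4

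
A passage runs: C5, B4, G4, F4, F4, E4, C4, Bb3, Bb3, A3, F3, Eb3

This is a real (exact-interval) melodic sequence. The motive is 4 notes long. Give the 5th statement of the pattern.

Taking 4-note groups, the heads are C5, F4, Bb3: the pattern moves down a 5th.
Extending down a 5th: Eb3 → Ab2.
From Ab2 the exact shape gives Ab2 G2 Eb2 Db2.

Ab2 G2 Eb2 Db2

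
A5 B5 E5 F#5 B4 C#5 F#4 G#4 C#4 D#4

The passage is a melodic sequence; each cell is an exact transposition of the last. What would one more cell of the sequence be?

G#3 A#3

With a 2-note motive the entries are A5, E5, B4, F#4, C#4, each down a 4th from the previous.
From G#3 the exact shape gives G#3 A#3.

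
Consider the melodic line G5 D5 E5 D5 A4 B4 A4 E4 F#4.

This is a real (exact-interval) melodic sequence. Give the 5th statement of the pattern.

Taking 3-note groups, the heads are G5, D5, A4: the pattern moves down a 4th.
Continuing the starts: E4 → B3.
Statement 5 starts on B3 and keeps the same exact contour: B3 F#3 G#3.

B3 F#3 G#3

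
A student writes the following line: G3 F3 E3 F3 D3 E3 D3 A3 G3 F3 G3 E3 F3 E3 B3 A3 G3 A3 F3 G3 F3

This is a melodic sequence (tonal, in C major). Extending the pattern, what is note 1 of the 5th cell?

With 7-note cells, note 1 of each statement runs G3, A3, B3.
Carrying that up a 2nd forward: C4 → D4.

D4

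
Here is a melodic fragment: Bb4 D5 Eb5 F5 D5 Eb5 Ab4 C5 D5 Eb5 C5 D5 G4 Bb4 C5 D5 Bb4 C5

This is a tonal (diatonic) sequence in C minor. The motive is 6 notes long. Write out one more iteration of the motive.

F4 Ab4 Bb4 C5 Ab4 Bb4

The 6-note cells begin on Bb4, Ab4, G4 — each down a 2nd from the last.
So cell 4 is F4 Ab4 Bb4 C5 Ab4 Bb4.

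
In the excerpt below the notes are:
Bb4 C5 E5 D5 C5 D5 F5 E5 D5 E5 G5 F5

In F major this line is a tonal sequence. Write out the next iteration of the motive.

E5 F5 A5 G5

Unit = 4 notes; the statements start on Bb4, C5, D5, moving up a 2nd each time.
From E5 the diatonic shape gives E5 F5 A5 G5.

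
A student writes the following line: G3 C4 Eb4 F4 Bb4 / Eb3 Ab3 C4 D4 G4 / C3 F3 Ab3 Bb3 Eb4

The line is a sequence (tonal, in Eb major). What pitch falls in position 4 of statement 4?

With 5-note cells, note 4 of each statement runs F4, D4, Bb3.
One more down a 3rd gives G3.

G3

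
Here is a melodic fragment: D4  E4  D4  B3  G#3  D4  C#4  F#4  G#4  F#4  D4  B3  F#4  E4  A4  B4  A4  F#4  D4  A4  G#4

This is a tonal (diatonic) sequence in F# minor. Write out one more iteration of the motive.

C#5 D5 C#5 A4 F#4 C#5 B4

Taking 7-note groups, the heads are D4, F#4, A4: the pattern moves up a 3rd.
From C#5 the diatonic shape gives C#5 D5 C#5 A4 F#4 C#5 B4.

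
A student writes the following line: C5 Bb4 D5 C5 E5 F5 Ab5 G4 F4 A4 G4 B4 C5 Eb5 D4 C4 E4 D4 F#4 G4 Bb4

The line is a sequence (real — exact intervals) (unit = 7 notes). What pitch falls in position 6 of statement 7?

The unit is 7 notes. Position-6 pitches of the 3 shown cells: F5, C5, G4.
Extending down a 4th: D4 → A3 → E3 → B2.

B2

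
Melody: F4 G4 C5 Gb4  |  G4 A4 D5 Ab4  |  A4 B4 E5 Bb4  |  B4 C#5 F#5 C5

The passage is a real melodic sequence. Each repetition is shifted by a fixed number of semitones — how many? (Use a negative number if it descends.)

2

Unit = 4 notes; the statements start on F4, G4, A4, B4, moving up a 2nd each time.
F4→G4 is 67 − 65 = 2 semitones.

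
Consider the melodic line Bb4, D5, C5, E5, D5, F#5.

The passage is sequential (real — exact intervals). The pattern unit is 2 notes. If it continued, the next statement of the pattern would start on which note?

With a 2-note motive the entries are Bb4, C5, D5, each up a 2nd from the previous.
One more step up a 2nd gives E5.

E5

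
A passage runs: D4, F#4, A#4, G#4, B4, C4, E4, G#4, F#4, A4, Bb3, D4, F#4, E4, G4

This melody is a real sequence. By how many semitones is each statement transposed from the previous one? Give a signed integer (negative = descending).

The 5-note cells begin on D4, C4, Bb3 — each down a 2nd from the last.
Counting half-steps from D4 to C4: -2.

-2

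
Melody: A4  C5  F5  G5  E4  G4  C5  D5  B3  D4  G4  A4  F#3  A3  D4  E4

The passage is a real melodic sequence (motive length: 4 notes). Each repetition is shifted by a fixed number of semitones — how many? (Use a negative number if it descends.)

-5

Unit = 4 notes; the statements start on A4, E4, B3, F#3, moving down a 4th each time.
A4→E4 is 64 − 69 = -5 semitones.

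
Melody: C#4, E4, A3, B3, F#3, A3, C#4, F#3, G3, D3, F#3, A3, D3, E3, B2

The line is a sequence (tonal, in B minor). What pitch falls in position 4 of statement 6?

F#2

With 5-note cells, note 4 of each statement runs B3, G3, E3.
Extending down a 3rd: C#3 → A2 → F#2.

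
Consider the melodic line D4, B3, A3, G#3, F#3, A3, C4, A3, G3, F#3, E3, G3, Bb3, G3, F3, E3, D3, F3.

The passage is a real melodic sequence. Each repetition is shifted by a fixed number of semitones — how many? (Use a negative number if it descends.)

Unit = 6 notes; the statements start on D4, C4, Bb3, moving down a 2nd each time.
D4→C4 is 60 − 62 = -2 semitones.

-2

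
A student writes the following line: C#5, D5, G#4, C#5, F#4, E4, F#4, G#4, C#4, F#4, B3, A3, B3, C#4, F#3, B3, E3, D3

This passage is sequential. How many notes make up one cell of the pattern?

6

There are 18 notes; a 6-note unit gives 3 cells:
C#5 D5 G#4 C#5 F#4 E4 | F#4 G#4 C#4 F#4 B3 A3 | B3 C#4 F#3 B3 E3 D3
That's a consistent down a 5th shift per cell, and no other grouping gives one.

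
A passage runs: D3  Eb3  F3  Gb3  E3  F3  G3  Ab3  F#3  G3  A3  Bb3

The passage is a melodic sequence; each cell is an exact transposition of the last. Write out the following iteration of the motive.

G#3 A3 B3 C4

Unit = 4 notes; the statements start on D3, E3, F#3, moving up a 2nd each time.
Statement 4 starts on G#3 and keeps the same exact contour: G#3 A3 B3 C4.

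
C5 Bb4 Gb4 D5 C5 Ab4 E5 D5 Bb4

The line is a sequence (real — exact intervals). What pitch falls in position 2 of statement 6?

G#5

Grouping in 3s, the 2nd note of each cell is Bb4, C5, D5.
Each moves up a 2nd. Continuing: E5 → F#5 → G#5.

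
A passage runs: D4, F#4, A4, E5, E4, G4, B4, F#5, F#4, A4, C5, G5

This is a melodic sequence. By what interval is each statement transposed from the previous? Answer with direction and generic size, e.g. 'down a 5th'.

up a 2nd

Unit = 4 notes; the statements start on D4, E4, F#4, moving up a 2nd each time.
From D4 to E4: up a 2nd.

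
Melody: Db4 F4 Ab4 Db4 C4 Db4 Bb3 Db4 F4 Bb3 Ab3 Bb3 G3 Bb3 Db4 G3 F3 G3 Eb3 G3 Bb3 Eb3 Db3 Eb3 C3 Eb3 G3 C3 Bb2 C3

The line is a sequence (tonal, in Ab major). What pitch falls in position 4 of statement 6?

Ab2

With 6-note cells, note 4 of each statement runs Db4, Bb3, G3, Eb3, C3.
From C3, down a 3rd gives Ab2.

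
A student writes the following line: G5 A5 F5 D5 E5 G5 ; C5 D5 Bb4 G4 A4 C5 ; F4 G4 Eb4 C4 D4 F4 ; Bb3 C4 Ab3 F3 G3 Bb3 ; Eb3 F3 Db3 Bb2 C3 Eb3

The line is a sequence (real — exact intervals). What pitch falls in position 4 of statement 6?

Grouping in 6s, the 4th note of each cell is D5, G4, C4, F3, Bb2.
One more down a 5th gives Eb2.

Eb2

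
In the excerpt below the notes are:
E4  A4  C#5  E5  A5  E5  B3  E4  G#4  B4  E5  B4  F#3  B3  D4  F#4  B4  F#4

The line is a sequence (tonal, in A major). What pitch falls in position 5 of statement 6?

G#3

The unit is 6 notes. Position-5 pitches of the 3 shown cells: A5, E5, B4.
Carrying that down a 4th forward: F#4 → C#4 → G#3.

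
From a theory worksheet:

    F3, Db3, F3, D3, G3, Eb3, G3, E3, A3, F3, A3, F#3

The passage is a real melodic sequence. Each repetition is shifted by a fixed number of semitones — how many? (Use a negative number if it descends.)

The 4-note cells begin on F3, G3, A3 — each up a 2nd from the last.
F3→G3 is 55 − 53 = 2 semitones.

2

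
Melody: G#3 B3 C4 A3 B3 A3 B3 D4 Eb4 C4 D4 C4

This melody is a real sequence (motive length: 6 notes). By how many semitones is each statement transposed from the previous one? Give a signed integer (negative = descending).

Taking 6-note groups, the heads are G#3, B3: the pattern moves up a 3rd.
Counting half-steps from G#3 to B3: 3.

3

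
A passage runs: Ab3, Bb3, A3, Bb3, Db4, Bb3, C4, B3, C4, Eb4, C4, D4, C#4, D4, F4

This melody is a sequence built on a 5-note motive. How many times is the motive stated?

15 notes in groups of 5 gives 15/5 = 3 statements.
Starts: Ab3, Bb3, C4 — each up a 2nd.

3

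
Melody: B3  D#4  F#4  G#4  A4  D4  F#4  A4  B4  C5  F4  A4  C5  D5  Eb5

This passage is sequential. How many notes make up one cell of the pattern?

15 notes total. Splitting into 3 groups of 5:
B3 D#4 F#4 G#4 A4 | D4 F#4 A4 B4 C5 | F4 A4 C5 D5 Eb5
Each cell is the previous one up a 3rd — so the unit is 5 notes.

5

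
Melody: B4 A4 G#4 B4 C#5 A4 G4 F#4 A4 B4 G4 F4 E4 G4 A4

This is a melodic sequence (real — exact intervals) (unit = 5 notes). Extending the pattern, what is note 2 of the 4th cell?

Eb4

With 5-note cells, note 2 of each statement runs A4, G4, F4.
Each moves down a 2nd; the next is Eb4.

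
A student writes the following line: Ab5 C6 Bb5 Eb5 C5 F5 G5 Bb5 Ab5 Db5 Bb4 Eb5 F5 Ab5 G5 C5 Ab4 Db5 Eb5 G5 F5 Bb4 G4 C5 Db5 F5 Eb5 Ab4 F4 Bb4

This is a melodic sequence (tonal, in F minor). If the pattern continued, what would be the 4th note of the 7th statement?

F4

With 6-note cells, note 4 of each statement runs Eb5, Db5, C5, Bb4, Ab4.
Each moves down a 2nd. Continuing: G4 → F4.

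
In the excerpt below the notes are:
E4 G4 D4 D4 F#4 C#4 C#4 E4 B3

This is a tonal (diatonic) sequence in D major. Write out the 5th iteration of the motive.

A3 C#4 G3

Taking 3-note groups, the heads are E4, D4, C#4: the pattern moves down a 2nd.
Continuing the starts: B3 → A3.
From A3 the diatonic shape gives A3 C#4 G3.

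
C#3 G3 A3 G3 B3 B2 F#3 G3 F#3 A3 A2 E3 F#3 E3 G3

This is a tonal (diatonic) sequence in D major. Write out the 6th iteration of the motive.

E2 B2 C#3 B2 D3

The 5-note cells begin on C#3, B2, A2 — each down a 2nd from the last.
Continuing the starts: G2 → F#2 → E2.
So cell 6 is E2 B2 C#3 B2 D3.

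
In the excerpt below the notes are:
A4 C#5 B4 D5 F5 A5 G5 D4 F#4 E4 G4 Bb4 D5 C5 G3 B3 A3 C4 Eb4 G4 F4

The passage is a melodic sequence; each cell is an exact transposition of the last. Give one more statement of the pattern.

C3 E3 D3 F3 Ab3 C4 Bb3

Taking 7-note groups, the heads are A4, D4, G3: the pattern moves down a 5th.
So cell 4 is C3 E3 D3 F3 Ab3 C4 Bb3.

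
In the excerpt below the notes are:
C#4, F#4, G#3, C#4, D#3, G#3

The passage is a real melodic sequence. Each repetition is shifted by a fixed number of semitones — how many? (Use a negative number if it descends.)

Taking 2-note groups, the heads are C#4, G#3, D#3: the pattern moves down a 4th.
Counting half-steps from C#4 to G#3: -5.

-5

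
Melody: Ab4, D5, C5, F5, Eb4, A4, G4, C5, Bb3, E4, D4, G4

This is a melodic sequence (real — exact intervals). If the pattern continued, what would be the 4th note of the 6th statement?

Grouping in 4s, the 4th note of each cell is F5, C5, G4.
Carrying that down a 4th forward: D4 → A3 → E3.

E3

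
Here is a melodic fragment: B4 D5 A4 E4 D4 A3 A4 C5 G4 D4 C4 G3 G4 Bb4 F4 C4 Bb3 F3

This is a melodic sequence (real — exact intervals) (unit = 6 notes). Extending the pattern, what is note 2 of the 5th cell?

With 6-note cells, note 2 of each statement runs D5, C5, Bb4.
Extending down a 2nd: Ab4 → Gb4.

Gb4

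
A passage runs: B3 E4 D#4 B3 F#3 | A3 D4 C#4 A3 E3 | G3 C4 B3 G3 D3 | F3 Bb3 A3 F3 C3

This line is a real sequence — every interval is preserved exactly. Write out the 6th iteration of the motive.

Db3 Gb3 F3 Db3 Ab2

Taking 5-note groups, the heads are B3, A3, G3, F3: the pattern moves down a 2nd.
Extending down a 2nd: Eb3 → Db3.
So cell 6 is Db3 Gb3 F3 Db3 Ab2.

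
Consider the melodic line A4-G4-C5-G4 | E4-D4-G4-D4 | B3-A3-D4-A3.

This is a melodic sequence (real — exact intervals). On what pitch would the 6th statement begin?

Taking 4-note groups, the heads are A4, E4, B3: the pattern moves down a 4th.
Extending the heads down a 4th: F#3 → C#3 → G#2.

G#2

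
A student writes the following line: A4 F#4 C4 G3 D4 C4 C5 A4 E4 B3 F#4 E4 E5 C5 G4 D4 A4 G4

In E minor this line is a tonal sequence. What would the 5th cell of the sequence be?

With a 6-note motive the entries are A4, C5, E5, each up a 3rd from the previous.
Continuing the starts: G5 → B5.
So cell 5 is B5 G5 D5 A4 E5 D5.

B5 G5 D5 A4 E5 D5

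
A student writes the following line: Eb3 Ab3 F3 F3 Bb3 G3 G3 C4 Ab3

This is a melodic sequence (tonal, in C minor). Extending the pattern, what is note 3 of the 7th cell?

Eb4

The unit is 3 notes. Position-3 pitches of the 3 shown cells: F3, G3, Ab3.
Each moves up a 2nd. Continuing: Bb3 → C4 → D4 → Eb4.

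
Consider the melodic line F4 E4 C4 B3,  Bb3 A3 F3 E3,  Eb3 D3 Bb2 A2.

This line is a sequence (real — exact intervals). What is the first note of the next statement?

Unit = 4 notes; the statements start on F4, Bb3, Eb3, moving down a 5th each time.
The next head, down a 5th from Eb3, is Ab2.

Ab2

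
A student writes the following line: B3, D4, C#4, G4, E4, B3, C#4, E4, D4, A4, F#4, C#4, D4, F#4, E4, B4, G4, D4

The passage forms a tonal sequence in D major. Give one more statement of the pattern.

With a 6-note motive the entries are B3, C#4, D4, each up a 2nd from the previous.
So cell 4 is E4 G4 F#4 C#5 A4 E4.

E4 G4 F#4 C#5 A4 E4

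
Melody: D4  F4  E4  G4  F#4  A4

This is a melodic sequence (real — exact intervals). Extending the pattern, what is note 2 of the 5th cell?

C#5

Grouping in 2s, the 2nd note of each cell is F4, G4, A4.
Each moves up a 2nd. Continuing: B4 → C#5.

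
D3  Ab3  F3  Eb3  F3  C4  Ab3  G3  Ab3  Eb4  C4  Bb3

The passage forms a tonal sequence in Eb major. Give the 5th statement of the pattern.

The 4-note cells begin on D3, F3, Ab3 — each up a 3rd from the last.
Continuing the starts: C4 → Eb4.
So cell 5 is Eb4 Bb4 G4 F4.

Eb4 Bb4 G4 F4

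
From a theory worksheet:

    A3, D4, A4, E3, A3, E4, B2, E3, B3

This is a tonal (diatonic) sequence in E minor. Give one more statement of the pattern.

With a 3-note motive the entries are A3, E3, B2, each down a 4th from the previous.
From F#2 the diatonic shape gives F#2 B2 F#3.

F#2 B2 F#3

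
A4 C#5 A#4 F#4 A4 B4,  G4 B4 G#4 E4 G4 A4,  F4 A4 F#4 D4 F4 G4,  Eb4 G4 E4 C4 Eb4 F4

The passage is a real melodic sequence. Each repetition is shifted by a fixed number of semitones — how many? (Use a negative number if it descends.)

Unit = 6 notes; the statements start on A4, G4, F4, Eb4, moving down a 2nd each time.
A4 to G4 spans -2 semitones.

-2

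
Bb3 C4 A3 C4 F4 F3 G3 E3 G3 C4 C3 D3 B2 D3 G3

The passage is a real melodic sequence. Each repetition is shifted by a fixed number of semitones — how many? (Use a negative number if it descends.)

Unit = 5 notes; the statements start on Bb3, F3, C3, moving down a 4th each time.
Bb3→F3 is 53 − 58 = -5 semitones.

-5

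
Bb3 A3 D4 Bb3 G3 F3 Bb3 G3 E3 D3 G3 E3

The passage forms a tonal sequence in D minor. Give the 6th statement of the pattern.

F2 E2 A2 F2

Unit = 4 notes; the statements start on Bb3, G3, E3, moving down a 3rd each time.
Continuing the starts: C3 → A2 → F2.
Statement 6 starts on F2 and keeps the same diatonic contour: F2 E2 A2 F2.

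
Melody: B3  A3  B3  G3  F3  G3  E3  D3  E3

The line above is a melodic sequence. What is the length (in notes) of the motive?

9 notes total. Splitting into 3 groups of 3:
B3 A3 B3 | G3 F3 G3 | E3 D3 E3
Every group is a transposition down a 3rd of the one before; no shorter unit works.

3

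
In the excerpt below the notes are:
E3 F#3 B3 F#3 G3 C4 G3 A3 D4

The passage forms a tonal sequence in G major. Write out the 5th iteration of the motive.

B3 C4 F#4

The 3-note cells begin on E3, F#3, G3 — each up a 2nd from the last.
Extending up a 2nd: A3 → B3.
Statement 5 starts on B3 and keeps the same diatonic contour: B3 C4 F#4.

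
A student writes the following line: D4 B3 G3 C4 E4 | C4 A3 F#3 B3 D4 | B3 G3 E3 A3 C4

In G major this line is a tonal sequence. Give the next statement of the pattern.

A3 F#3 D3 G3 B3

The 5-note cells begin on D4, C4, B3 — each down a 2nd from the last.
Statement 4 starts on A3 and keeps the same diatonic contour: A3 F#3 D3 G3 B3.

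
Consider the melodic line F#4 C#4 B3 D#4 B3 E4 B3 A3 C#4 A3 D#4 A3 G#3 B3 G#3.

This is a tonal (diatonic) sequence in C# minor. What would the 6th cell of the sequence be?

With a 5-note motive the entries are F#4, E4, D#4, each down a 2nd from the previous.
Carrying on: C#4 → B3 → A3.
So cell 6 is A3 E3 D#3 F#3 D#3.

A3 E3 D#3 F#3 D#3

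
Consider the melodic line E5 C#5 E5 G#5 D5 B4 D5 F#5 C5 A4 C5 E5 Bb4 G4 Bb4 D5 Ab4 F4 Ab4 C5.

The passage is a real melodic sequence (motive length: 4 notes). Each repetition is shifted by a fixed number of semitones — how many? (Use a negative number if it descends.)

-2

Taking 4-note groups, the heads are E5, D5, C5, Bb4, Ab4: the pattern moves down a 2nd.
Counting half-steps from E5 to D5: -2.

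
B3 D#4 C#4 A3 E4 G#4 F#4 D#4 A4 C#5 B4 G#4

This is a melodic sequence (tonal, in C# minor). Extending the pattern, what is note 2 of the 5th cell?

B5

Grouping in 4s, the 2nd note of each cell is D#4, G#4, C#5.
Each moves up a 4th. Continuing: F#5 → B5.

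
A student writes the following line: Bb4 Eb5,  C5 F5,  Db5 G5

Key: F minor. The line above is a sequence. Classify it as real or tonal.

tonal

Every note is diatonic to F minor.
Cell 1 has +5 semitones from note 1 to 2, but cell 3 has +6 — the interval quality changes while the contour stays the same, which is the hallmark of a tonal sequence.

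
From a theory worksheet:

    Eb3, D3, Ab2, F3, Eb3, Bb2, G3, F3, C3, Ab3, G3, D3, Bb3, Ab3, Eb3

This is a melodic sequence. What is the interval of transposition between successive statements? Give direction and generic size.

With a 3-note motive the entries are Eb3, F3, G3, Ab3, Bb3, each up a 2nd from the previous.
From Eb3 to F3: up a 2nd.

up a 2nd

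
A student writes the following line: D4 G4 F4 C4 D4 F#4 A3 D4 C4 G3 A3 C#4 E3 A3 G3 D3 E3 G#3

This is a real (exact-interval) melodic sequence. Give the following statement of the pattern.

B2 E3 D3 A2 B2 D#3

With a 6-note motive the entries are D4, A3, E3, each down a 4th from the previous.
From B2 the exact shape gives B2 E3 D3 A2 B2 D#3.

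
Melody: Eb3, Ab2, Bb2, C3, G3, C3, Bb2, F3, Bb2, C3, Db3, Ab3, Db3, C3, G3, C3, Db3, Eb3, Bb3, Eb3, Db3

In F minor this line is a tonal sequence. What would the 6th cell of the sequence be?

Taking 7-note groups, the heads are Eb3, F3, G3: the pattern moves up a 2nd.
Continuing the starts: Ab3 → Bb3 → C4.
Statement 6 starts on C4 and keeps the same diatonic contour: C4 F3 G3 Ab3 Eb4 Ab3 G3.

C4 F3 G3 Ab3 Eb4 Ab3 G3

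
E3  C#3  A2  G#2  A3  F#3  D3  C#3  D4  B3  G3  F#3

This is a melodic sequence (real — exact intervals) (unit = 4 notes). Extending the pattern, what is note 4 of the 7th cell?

D5

The unit is 4 notes. Position-4 pitches of the 3 shown cells: G#2, C#3, F#3.
Extending up a 4th: B3 → E4 → A4 → D5.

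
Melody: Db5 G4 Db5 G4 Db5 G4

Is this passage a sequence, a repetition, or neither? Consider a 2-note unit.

repetition

Each 2-note cell is identical (Db5 G4), restated at the same pitch.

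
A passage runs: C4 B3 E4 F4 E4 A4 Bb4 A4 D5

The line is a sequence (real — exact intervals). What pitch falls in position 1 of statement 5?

Ab5

With 3-note cells, note 1 of each statement runs C4, F4, Bb4.
Each moves up a 4th. Continuing: Eb5 → Ab5.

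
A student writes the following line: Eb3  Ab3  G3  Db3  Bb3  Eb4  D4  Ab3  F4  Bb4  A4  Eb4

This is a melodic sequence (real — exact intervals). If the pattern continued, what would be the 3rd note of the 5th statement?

The unit is 4 notes. Position-3 pitches of the 3 shown cells: G3, D4, A4.
Extending up a 5th: E5 → B5.

B5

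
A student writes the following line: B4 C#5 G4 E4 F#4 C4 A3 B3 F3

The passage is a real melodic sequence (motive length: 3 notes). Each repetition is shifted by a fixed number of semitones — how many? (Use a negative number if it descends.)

The 3-note cells begin on B4, E4, A3 — each down a 5th from the last.
B4 to E4 spans -7 semitones.

-7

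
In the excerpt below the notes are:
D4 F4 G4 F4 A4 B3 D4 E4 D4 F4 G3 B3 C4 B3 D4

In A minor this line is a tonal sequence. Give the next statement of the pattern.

With a 5-note motive the entries are D4, B3, G3, each down a 3rd from the previous.
Statement 4 starts on E3 and keeps the same diatonic contour: E3 G3 A3 G3 B3.

E3 G3 A3 G3 B3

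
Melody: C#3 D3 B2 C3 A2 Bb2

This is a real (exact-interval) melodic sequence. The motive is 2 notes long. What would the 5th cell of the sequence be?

The 2-note cells begin on C#3, B2, A2 — each down a 2nd from the last.
Continuing the starts: G2 → F2.
So cell 5 is F2 Gb2.

F2 Gb2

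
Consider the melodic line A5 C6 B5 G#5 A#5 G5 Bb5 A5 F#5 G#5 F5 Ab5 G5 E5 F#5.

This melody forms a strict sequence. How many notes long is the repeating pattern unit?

5

Try groups of 5 (3 cells in 15 notes):
A5 C6 B5 G#5 A#5 | G5 Bb5 A5 F#5 G#5 | F5 Ab5 G5 E5 F#5
Every group is a transposition down a 2nd of the one before; no shorter unit works.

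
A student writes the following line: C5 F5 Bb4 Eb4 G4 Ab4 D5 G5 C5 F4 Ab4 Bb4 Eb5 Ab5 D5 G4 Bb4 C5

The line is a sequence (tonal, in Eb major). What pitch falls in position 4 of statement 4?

Ab4

Grouping in 6s, the 4th note of each cell is Eb4, F4, G4.
One more up a 2nd gives Ab4.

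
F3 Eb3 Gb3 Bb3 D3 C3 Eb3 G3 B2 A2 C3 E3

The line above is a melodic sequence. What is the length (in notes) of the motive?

4

Try groups of 4 (3 cells in 12 notes):
F3 Eb3 Gb3 Bb3 | D3 C3 Eb3 G3 | B2 A2 C3 E3
That's a consistent down a 3rd shift per cell, and no other grouping gives one.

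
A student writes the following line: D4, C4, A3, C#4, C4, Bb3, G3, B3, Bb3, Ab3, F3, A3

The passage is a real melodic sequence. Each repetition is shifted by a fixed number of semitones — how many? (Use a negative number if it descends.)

-2

Taking 4-note groups, the heads are D4, C4, Bb3: the pattern moves down a 2nd.
D4 to C4 spans -2 semitones.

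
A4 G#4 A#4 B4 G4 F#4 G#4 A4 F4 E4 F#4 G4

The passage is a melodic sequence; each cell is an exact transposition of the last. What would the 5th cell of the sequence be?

Db4 C4 D4 Eb4

The 4-note cells begin on A4, G4, F4 — each down a 2nd from the last.
Continuing the starts: Eb4 → Db4.
From Db4 the exact shape gives Db4 C4 D4 Eb4.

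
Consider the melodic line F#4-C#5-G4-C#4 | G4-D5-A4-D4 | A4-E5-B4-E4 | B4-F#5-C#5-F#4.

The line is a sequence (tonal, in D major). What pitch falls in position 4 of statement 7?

B4

Grouping in 4s, the 4th note of each cell is C#4, D4, E4, F#4.
Each moves up a 2nd. Continuing: G4 → A4 → B4.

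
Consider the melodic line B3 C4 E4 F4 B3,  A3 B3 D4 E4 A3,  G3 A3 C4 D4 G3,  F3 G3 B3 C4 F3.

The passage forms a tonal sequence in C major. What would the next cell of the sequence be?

The 5-note cells begin on B3, A3, G3, F3 — each down a 2nd from the last.
Statement 5 starts on E3 and keeps the same diatonic contour: E3 F3 A3 B3 E3.

E3 F3 A3 B3 E3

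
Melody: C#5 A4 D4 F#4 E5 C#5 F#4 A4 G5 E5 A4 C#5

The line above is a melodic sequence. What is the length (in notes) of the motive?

12 notes total. Splitting into 3 groups of 4:
C#5 A4 D4 F#4 | E5 C#5 F#4 A4 | G5 E5 A4 C#5
Every group is a transposition up a 3rd of the one before; no shorter unit works.

4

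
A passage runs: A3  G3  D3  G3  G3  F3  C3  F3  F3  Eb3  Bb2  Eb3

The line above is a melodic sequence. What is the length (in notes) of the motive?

Try groups of 4 (3 cells in 12 notes):
A3 G3 D3 G3 | G3 F3 C3 F3 | F3 Eb3 Bb2 Eb3
That's a consistent down a 2nd shift per cell, and no other grouping gives one.

4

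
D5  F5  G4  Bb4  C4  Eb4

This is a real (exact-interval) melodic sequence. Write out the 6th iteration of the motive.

Taking 2-note groups, the heads are D5, G4, C4: the pattern moves down a 5th.
Extending down a 5th: F3 → Bb2 → Eb2.
From Eb2 the exact shape gives Eb2 Gb2.

Eb2 Gb2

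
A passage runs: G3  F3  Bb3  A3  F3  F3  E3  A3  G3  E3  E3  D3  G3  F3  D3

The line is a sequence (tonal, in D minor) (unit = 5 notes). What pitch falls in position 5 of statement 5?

With 5-note cells, note 5 of each statement runs F3, E3, D3.
Extending down a 2nd: C3 → Bb2.

Bb2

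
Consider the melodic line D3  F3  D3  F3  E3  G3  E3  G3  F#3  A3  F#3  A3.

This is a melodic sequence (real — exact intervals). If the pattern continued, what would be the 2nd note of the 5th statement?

Grouping in 4s, the 2nd note of each cell is F3, G3, A3.
Each moves up a 2nd. Continuing: B3 → C#4.

C#4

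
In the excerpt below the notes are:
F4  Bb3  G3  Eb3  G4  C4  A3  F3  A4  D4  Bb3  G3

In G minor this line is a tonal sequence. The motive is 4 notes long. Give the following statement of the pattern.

Taking 4-note groups, the heads are F4, G4, A4: the pattern moves up a 2nd.
So cell 4 is Bb4 Eb4 C4 A3.

Bb4 Eb4 C4 A3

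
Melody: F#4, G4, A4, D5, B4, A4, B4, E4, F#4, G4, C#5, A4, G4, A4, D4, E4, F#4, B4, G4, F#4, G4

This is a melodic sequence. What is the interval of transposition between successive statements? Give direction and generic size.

down a 2nd

Taking 7-note groups, the heads are F#4, E4, D4: the pattern moves down a 2nd.
F#4 to E4 is down a 2nd.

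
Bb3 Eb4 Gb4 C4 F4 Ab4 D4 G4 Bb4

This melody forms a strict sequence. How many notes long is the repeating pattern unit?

There are 9 notes; a 3-note unit gives 3 cells:
Bb3 Eb4 Gb4 | C4 F4 Ab4 | D4 G4 Bb4
Each cell is the previous one up a 2nd — so the unit is 3 notes.

3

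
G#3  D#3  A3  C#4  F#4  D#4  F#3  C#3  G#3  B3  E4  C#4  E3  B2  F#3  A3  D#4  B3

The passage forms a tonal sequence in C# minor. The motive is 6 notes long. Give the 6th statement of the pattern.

B2 F#2 C#3 E3 A3 F#3

With a 6-note motive the entries are G#3, F#3, E3, each down a 2nd from the previous.
Continuing the starts: D#3 → C#3 → B2.
So cell 6 is B2 F#2 C#3 E3 A3 F#3.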